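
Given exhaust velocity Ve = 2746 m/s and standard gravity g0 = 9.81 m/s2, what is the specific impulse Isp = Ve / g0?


Isp = Ve / g0 = 2746 / 9.81 = 279.9 s

279.9 s


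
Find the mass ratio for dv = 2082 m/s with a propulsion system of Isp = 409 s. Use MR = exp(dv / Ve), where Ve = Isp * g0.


Ve = 409 * 9.81 = 4012.29 m/s
MR = exp(2082 / 4012.29) = 1.68

1.68


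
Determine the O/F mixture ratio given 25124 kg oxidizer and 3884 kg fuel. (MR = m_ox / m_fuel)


MR = 25124 / 3884 = 6.47

6.47


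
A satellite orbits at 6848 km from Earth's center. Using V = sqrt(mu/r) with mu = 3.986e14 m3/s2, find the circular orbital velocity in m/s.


V = sqrt(3.986e14 / 6848000) = 7629 m/s

7629 m/s


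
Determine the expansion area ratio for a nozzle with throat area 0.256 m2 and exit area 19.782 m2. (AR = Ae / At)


AR = 19.782 / 0.256 = 77.3

77.3


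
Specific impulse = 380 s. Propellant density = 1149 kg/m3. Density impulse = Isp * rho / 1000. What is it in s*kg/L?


rho*Isp = 380 * 1149 / 1000 = 437 s*kg/L

437 s*kg/L


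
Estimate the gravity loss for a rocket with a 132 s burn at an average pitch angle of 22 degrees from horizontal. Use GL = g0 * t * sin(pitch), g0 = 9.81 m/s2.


GL = 9.81 * 132 * sin(22 deg) = 485 m/s

485 m/s


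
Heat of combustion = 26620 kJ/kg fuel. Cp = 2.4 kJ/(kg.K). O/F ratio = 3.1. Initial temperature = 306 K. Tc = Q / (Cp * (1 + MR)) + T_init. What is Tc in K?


Tc = 26620 / (2.4 * (1 + 3.1)) + 306 = 3011 K

3011 K


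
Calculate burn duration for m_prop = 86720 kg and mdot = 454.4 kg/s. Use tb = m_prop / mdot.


tb = 86720 / 454.4 = 190.8 s

190.8 s


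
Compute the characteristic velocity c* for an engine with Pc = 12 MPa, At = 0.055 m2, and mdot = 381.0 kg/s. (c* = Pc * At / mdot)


c* = 12e6 * 0.055 / 381.0 = 1732 m/s

1732 m/s


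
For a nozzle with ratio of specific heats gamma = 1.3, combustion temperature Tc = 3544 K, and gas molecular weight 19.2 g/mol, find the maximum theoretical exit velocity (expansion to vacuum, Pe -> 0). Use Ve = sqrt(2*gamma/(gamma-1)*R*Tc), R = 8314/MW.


R = 8314 / 19.2 = 433.02 J/(kg.K)
Ve = sqrt(2 * 1.3 / (1.3 - 1) * 433.02 * 3544) = 3647 m/s

3647 m/s


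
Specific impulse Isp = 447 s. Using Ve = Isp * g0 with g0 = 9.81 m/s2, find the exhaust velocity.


Ve = Isp * g0 = 447 * 9.81 = 4385.1 m/s

4385.1 m/s


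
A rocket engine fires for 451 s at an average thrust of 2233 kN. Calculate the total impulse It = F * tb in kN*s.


It = 2233 * 451 = 1007083 kN*s

1007083 kN*s


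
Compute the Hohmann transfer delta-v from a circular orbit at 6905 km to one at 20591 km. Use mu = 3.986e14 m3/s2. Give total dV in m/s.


V1 = sqrt(mu/r1) = 7597.78 m/s
dV1 = V1*(sqrt(2*r2/(r1+r2)) - 1) = 1700.57 m/s
V2 = sqrt(mu/r2) = 4399.77 m/s
dV2 = V2*(1 - sqrt(2*r1/(r1+r2))) = 1281.66 m/s
Total dV = 2982 m/s

2982 m/s


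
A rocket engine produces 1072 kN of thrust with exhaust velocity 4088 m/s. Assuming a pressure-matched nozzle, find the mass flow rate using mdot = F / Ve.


mdot = F / Ve = 1072000 / 4088 = 262.2 kg/s

262.2 kg/s


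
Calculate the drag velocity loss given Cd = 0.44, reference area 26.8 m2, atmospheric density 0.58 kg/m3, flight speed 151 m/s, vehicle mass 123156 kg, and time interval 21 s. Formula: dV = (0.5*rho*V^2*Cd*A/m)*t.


D = 0.5 * 0.58 * 151^2 * 0.44 * 26.8 = 77972.12 N
a = 77972.12 / 123156 = 0.6331 m/s2
dV = 0.6331 * 21 = 13.3 m/s

13.3 m/s


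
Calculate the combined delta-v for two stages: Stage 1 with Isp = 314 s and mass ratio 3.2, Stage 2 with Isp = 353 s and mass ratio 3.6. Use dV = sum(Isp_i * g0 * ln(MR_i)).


dV1 = 314 * 9.81 * ln(3.2) = 3582.9 m/s
dV2 = 353 * 9.81 * ln(3.6) = 4435.8 m/s
Total dV = 3582.9 + 4435.8 = 8018.7 m/s ~ 8019 m/s

8019 m/s


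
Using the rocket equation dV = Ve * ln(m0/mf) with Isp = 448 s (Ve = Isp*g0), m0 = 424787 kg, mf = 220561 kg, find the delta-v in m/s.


Ve = 448 * 9.81 = 4394.88 m/s
dV = 4394.88 * ln(424787/220561) = 2880 m/s

2880 m/s


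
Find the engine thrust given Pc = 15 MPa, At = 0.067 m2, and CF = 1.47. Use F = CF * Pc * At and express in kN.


F = 1.47 * 15e6 * 0.067 = 1.4774e+06 N = 1477.3 kN

1477.3 kN


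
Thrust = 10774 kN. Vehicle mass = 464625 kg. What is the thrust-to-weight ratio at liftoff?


TWR = 10774000 / (464625 * 9.81) = 2.36

2.36


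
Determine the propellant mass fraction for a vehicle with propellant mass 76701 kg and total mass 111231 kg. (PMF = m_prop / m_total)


PMF = 76701 / 111231 = 0.69

0.69


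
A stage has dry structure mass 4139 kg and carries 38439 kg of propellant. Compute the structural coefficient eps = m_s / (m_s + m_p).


eps = 4139 / (4139 + 38439) = 0.0972

0.0972


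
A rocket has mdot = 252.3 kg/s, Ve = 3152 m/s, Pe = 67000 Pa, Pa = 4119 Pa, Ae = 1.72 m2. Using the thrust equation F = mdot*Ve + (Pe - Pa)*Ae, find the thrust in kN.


F = 252.3 * 3152 + (67000 - 4119) * 1.72 = 903405.0 N = 903.4 kN

903.4 kN


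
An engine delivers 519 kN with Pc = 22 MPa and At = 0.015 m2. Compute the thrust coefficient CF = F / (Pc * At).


CF = 519000 / (22e6 * 0.015) = 1.57

1.57


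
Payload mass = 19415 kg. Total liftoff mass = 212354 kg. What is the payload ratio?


PR = 19415 / 212354 = 0.0914

0.0914


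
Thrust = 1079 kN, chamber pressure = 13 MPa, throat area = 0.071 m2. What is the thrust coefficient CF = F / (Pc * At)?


CF = 1079000 / (13e6 * 0.071) = 1.17

1.17


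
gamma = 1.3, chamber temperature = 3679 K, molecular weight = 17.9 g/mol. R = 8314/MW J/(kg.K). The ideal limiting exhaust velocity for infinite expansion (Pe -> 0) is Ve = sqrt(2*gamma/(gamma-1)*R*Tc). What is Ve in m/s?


R = 8314 / 17.9 = 464.47 J/(kg.K)
Ve = sqrt(2 * 1.3 / (1.3 - 1) * 464.47 * 3679) = 3848 m/s

3848 m/s


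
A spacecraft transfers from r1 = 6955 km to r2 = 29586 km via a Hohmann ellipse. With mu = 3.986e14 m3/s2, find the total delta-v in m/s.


V1 = sqrt(mu/r1) = 7570.42 m/s
dV1 = V1*(sqrt(2*r2/(r1+r2)) - 1) = 2063.16 m/s
V2 = sqrt(mu/r2) = 3670.5 m/s
dV2 = V2*(1 - sqrt(2*r1/(r1+r2))) = 1405.86 m/s
Total dV = 3469 m/s

3469 m/s


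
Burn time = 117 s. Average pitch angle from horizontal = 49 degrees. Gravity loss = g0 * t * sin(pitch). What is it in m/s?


GL = 9.81 * 117 * sin(49 deg) = 866 m/s

866 m/s


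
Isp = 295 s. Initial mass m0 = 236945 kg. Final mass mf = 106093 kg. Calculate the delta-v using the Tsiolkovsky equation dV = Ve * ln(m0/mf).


Ve = 295 * 9.81 = 2893.95 m/s
dV = 2893.95 * ln(236945/106093) = 2325 m/s

2325 m/s


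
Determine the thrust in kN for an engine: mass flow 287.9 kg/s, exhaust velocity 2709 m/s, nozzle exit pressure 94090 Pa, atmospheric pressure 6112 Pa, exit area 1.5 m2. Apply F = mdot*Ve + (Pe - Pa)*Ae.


F = 287.9 * 2709 + (94090 - 6112) * 1.5 = 911888.0 N = 911.9 kN

911.9 kN


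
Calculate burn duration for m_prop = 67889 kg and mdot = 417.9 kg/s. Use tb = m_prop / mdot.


tb = 67889 / 417.9 = 162.5 s

162.5 s


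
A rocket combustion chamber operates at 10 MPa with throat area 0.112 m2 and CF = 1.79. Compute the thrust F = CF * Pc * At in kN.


F = 1.79 * 10e6 * 0.112 = 2.0048e+06 N = 2004.8 kN

2004.8 kN


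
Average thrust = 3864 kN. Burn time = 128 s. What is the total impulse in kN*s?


It = 3864 * 128 = 494592 kN*s

494592 kN*s


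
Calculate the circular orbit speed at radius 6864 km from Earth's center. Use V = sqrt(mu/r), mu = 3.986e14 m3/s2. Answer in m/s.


V = sqrt(3.986e14 / 6864000) = 7620 m/s

7620 m/s


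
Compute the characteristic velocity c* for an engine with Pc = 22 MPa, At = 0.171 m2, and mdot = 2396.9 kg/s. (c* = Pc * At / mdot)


c* = 22e6 * 0.171 / 2396.9 = 1570 m/s

1570 m/s


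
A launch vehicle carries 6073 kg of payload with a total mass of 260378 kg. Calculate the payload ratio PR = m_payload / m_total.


PR = 6073 / 260378 = 0.0233

0.0233


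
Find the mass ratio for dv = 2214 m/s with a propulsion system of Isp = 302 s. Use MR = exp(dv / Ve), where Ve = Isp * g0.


Ve = 302 * 9.81 = 2962.62 m/s
MR = exp(2214 / 2962.62) = 2.111

2.111


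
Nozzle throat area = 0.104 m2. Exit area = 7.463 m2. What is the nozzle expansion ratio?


AR = 7.463 / 0.104 = 71.8

71.8


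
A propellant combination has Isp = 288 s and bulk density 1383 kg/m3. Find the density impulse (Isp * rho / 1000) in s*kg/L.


rho*Isp = 288 * 1383 / 1000 = 398 s*kg/L

398 s*kg/L


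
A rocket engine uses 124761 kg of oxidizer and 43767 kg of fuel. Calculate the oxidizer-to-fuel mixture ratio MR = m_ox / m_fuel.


MR = 124761 / 43767 = 2.85

2.85


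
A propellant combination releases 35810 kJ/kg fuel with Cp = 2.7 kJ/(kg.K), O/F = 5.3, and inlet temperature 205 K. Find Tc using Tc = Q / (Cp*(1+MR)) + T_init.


Tc = 35810 / (2.7 * (1 + 5.3)) + 205 = 2310 K

2310 K


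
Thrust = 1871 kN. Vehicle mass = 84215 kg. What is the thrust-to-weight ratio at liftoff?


TWR = 1871000 / (84215 * 9.81) = 2.26

2.26


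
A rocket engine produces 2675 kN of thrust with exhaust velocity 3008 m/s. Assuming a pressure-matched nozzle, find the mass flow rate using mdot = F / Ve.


mdot = F / Ve = 2675000 / 3008 = 889.3 kg/s

889.3 kg/s


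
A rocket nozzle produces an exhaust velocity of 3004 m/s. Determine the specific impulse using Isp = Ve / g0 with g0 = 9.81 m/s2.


Isp = Ve / g0 = 3004 / 9.81 = 306.2 s

306.2 s


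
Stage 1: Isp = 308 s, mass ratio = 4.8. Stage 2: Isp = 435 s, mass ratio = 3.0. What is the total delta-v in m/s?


dV1 = 308 * 9.81 * ln(4.8) = 4739.5 m/s
dV2 = 435 * 9.81 * ln(3.0) = 4688.2 m/s
Total dV = 4739.5 + 4688.2 = 9427.7 m/s ~ 9428 m/s

9428 m/s


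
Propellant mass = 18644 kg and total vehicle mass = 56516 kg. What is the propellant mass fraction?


PMF = 18644 / 56516 = 0.33

0.33


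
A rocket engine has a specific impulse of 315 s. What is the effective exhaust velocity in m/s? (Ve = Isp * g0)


Ve = Isp * g0 = 315 * 9.81 = 3090.2 m/s

3090.2 m/s


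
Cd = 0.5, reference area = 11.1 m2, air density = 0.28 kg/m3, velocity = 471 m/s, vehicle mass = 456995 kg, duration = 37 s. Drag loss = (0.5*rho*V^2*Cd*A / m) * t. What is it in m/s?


D = 0.5 * 0.28 * 471^2 * 0.5 * 11.1 = 172370.46 N
a = 172370.46 / 456995 = 0.3772 m/s2
dV = 0.3772 * 37 = 14.0 m/s

14.0 m/s


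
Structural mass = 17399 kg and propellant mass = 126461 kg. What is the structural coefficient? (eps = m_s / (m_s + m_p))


eps = 17399 / (17399 + 126461) = 0.1209

0.1209


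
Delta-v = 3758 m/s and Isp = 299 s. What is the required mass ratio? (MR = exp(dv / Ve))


Ve = 299 * 9.81 = 2933.19 m/s
MR = exp(3758 / 2933.19) = 3.601

3.601


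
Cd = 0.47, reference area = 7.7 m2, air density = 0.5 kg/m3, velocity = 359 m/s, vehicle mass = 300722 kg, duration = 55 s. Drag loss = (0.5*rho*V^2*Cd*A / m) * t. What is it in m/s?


D = 0.5 * 0.5 * 359^2 * 0.47 * 7.7 = 116605.08 N
a = 116605.08 / 300722 = 0.3878 m/s2
dV = 0.3878 * 55 = 21.3 m/s

21.3 m/s


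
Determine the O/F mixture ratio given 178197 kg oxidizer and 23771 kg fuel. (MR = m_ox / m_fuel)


MR = 178197 / 23771 = 7.5

7.5


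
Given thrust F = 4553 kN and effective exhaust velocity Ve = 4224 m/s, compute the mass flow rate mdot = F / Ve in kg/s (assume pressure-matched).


mdot = F / Ve = 4553000 / 4224 = 1077.9 kg/s

1077.9 kg/s


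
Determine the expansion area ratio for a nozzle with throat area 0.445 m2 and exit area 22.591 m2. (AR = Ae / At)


AR = 22.591 / 0.445 = 50.8

50.8


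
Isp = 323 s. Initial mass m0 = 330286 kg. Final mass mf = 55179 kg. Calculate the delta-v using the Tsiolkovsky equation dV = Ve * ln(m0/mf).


Ve = 323 * 9.81 = 3168.63 m/s
dV = 3168.63 * ln(330286/55179) = 5670 m/s

5670 m/s


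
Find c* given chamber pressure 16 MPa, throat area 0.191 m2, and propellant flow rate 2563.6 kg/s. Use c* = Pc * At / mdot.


c* = 16e6 * 0.191 / 2563.6 = 1192 m/s

1192 m/s


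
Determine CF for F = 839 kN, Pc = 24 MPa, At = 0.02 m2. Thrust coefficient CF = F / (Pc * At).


CF = 839000 / (24e6 * 0.02) = 1.75

1.75


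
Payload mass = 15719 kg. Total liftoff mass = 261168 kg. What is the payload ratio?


PR = 15719 / 261168 = 0.0602

0.0602


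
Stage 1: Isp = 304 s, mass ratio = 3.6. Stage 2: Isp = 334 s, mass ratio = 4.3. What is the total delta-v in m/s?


dV1 = 304 * 9.81 * ln(3.6) = 3820.1 m/s
dV2 = 334 * 9.81 * ln(4.3) = 4779.2 m/s
Total dV = 3820.1 + 4779.2 = 8599.3 m/s ~ 8599 m/s

8599 m/s


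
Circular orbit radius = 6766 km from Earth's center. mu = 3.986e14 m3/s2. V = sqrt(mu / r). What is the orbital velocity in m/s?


V = sqrt(3.986e14 / 6766000) = 7675 m/s

7675 m/s


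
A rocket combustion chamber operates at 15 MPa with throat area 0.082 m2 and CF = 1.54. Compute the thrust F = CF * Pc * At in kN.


F = 1.54 * 15e6 * 0.082 = 1.8942e+06 N = 1894.2 kN

1894.2 kN


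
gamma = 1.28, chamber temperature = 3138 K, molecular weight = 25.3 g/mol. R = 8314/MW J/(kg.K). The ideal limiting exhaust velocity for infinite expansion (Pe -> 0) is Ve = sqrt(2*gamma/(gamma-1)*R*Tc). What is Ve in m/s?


R = 8314 / 25.3 = 328.62 J/(kg.K)
Ve = sqrt(2 * 1.28 / (1.28 - 1) * 328.62 * 3138) = 3071 m/s

3071 m/s


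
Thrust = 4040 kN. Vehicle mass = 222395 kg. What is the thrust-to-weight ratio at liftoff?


TWR = 4040000 / (222395 * 9.81) = 1.85

1.85


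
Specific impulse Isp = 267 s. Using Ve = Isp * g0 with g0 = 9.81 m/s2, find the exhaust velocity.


Ve = Isp * g0 = 267 * 9.81 = 2619.3 m/s

2619.3 m/s


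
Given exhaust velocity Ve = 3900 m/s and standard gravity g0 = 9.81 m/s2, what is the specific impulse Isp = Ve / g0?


Isp = Ve / g0 = 3900 / 9.81 = 397.6 s

397.6 s


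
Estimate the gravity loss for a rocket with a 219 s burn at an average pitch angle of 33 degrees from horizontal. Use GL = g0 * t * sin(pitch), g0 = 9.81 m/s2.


GL = 9.81 * 219 * sin(33 deg) = 1170 m/s

1170 m/s


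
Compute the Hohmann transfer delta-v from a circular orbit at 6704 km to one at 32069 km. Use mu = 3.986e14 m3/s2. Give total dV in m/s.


V1 = sqrt(mu/r1) = 7710.84 m/s
dV1 = V1*(sqrt(2*r2/(r1+r2)) - 1) = 2206.49 m/s
V2 = sqrt(mu/r2) = 3525.54 m/s
dV2 = V2*(1 - sqrt(2*r1/(r1+r2))) = 1452.33 m/s
Total dV = 3659 m/s

3659 m/s


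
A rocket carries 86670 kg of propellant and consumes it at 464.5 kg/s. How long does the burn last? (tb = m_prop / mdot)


tb = 86670 / 464.5 = 186.6 s

186.6 s


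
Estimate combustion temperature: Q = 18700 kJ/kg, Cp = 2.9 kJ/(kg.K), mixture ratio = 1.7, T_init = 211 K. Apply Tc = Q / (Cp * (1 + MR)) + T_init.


Tc = 18700 / (2.9 * (1 + 1.7)) + 211 = 2599 K

2599 K


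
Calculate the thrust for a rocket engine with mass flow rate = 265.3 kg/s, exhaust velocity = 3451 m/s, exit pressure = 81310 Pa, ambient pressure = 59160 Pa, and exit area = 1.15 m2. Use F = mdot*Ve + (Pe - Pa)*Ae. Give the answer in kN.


F = 265.3 * 3451 + (81310 - 59160) * 1.15 = 941023.0 N = 941.0 kN

941.0 kN


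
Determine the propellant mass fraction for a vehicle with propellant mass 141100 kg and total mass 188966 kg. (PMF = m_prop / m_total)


PMF = 141100 / 188966 = 0.747

0.747


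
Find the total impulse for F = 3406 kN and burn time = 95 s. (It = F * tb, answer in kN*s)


It = 3406 * 95 = 323570 kN*s

323570 kN*s


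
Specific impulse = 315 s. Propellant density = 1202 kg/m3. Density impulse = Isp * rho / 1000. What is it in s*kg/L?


rho*Isp = 315 * 1202 / 1000 = 379 s*kg/L

379 s*kg/L


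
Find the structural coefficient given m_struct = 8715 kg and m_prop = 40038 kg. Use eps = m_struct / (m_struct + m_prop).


eps = 8715 / (8715 + 40038) = 0.1788

0.1788


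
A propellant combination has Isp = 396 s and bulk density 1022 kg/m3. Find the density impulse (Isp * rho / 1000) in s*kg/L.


rho*Isp = 396 * 1022 / 1000 = 405 s*kg/L

405 s*kg/L


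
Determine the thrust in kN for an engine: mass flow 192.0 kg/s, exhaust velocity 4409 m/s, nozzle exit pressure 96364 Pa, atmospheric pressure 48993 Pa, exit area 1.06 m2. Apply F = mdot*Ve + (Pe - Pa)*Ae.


F = 192.0 * 4409 + (96364 - 48993) * 1.06 = 896741.0 N = 896.7 kN

896.7 kN


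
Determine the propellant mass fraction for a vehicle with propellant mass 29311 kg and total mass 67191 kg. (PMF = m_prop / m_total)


PMF = 29311 / 67191 = 0.436

0.436


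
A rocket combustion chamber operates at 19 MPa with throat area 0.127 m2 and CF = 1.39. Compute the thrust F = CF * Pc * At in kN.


F = 1.39 * 19e6 * 0.127 = 3.3541e+06 N = 3354.1 kN

3354.1 kN


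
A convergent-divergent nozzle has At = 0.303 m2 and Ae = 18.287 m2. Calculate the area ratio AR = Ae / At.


AR = 18.287 / 0.303 = 60.4

60.4


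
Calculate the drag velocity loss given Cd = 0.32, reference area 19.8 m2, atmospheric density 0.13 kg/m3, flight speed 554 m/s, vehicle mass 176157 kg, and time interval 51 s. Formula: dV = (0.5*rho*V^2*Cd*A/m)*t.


D = 0.5 * 0.13 * 554^2 * 0.32 * 19.8 = 126400.29 N
a = 126400.29 / 176157 = 0.7175 m/s2
dV = 0.7175 * 51 = 36.6 m/s

36.6 m/s


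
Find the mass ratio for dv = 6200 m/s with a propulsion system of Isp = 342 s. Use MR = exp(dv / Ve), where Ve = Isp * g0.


Ve = 342 * 9.81 = 3355.02 m/s
MR = exp(6200 / 3355.02) = 6.347

6.347


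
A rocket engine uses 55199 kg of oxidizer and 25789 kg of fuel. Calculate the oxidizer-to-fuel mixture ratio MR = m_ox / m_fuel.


MR = 55199 / 25789 = 2.14

2.14


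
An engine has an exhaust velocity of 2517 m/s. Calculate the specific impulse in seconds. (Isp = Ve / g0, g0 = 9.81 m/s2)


Isp = Ve / g0 = 2517 / 9.81 = 256.6 s

256.6 s


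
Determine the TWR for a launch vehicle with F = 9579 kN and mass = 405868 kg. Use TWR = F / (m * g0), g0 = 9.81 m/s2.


TWR = 9579000 / (405868 * 9.81) = 2.41

2.41


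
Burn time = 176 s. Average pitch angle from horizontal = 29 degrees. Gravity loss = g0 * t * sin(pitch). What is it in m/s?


GL = 9.81 * 176 * sin(29 deg) = 837 m/s

837 m/s


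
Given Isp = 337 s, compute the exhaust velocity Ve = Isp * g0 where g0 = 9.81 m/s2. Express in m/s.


Ve = Isp * g0 = 337 * 9.81 = 3306.0 m/s

3306.0 m/s


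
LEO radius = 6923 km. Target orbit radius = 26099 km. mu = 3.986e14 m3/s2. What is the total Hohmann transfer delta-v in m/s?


V1 = sqrt(mu/r1) = 7587.9 m/s
dV1 = V1*(sqrt(2*r2/(r1+r2)) - 1) = 1952.07 m/s
V2 = sqrt(mu/r2) = 3908.02 m/s
dV2 = V2*(1 - sqrt(2*r1/(r1+r2))) = 1377.46 m/s
Total dV = 3330 m/s

3330 m/s


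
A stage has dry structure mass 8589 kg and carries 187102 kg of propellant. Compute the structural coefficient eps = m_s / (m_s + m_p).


eps = 8589 / (8589 + 187102) = 0.0439

0.0439


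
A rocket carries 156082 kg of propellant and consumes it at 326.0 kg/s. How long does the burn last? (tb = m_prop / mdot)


tb = 156082 / 326.0 = 478.8 s

478.8 s


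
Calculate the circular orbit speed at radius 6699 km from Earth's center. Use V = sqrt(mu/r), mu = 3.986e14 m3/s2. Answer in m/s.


V = sqrt(3.986e14 / 6699000) = 7714 m/s

7714 m/s


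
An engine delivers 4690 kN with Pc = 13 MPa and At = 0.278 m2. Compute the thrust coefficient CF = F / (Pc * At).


CF = 4690000 / (13e6 * 0.278) = 1.3

1.3


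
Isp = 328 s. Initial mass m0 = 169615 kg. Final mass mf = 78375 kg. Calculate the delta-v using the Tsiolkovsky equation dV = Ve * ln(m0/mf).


Ve = 328 * 9.81 = 3217.68 m/s
dV = 3217.68 * ln(169615/78375) = 2484 m/s

2484 m/s


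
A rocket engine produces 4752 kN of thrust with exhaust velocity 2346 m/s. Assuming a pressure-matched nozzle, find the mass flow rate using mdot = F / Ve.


mdot = F / Ve = 4752000 / 2346 = 2025.6 kg/s

2025.6 kg/s


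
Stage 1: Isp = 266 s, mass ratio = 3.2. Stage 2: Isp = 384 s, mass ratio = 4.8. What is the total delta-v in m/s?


dV1 = 266 * 9.81 * ln(3.2) = 3035.2 m/s
dV2 = 384 * 9.81 * ln(4.8) = 5909.0 m/s
Total dV = 3035.2 + 5909.0 = 8944.2 m/s ~ 8944 m/s

8944 m/s


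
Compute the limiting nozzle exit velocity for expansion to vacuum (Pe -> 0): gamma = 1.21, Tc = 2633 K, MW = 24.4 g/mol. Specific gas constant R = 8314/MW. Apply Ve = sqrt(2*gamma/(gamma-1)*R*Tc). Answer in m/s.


R = 8314 / 24.4 = 340.74 J/(kg.K)
Ve = sqrt(2 * 1.21 / (1.21 - 1) * 340.74 * 2633) = 3215 m/s

3215 m/s


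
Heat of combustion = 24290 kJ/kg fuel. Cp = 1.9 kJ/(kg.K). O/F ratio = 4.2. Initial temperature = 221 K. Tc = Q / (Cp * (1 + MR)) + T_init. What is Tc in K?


Tc = 24290 / (1.9 * (1 + 4.2)) + 221 = 2680 K

2680 K


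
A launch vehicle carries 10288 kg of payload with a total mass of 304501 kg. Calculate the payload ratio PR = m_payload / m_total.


PR = 10288 / 304501 = 0.0338

0.0338


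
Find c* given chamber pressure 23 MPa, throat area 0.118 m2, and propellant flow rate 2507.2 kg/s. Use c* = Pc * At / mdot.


c* = 23e6 * 0.118 / 2507.2 = 1082 m/s

1082 m/s


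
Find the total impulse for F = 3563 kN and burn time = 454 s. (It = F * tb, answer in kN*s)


It = 3563 * 454 = 1617602 kN*s

1617602 kN*s


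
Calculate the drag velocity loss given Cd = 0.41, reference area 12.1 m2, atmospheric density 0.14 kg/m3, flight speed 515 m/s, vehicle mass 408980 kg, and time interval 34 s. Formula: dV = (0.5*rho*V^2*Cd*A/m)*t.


D = 0.5 * 0.14 * 515^2 * 0.41 * 12.1 = 92104.69 N
a = 92104.69 / 408980 = 0.2252 m/s2
dV = 0.2252 * 34 = 7.7 m/s

7.7 m/s


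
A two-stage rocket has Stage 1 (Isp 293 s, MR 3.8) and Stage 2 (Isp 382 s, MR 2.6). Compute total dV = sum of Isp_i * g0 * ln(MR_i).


dV1 = 293 * 9.81 * ln(3.8) = 3837.2 m/s
dV2 = 382 * 9.81 * ln(2.6) = 3580.7 m/s
Total dV = 3837.2 + 3580.7 = 7417.9 m/s ~ 7418 m/s

7418 m/s


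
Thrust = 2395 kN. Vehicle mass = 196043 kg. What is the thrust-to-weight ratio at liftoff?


TWR = 2395000 / (196043 * 9.81) = 1.25

1.25


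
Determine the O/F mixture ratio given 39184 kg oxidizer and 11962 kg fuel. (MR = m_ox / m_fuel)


MR = 39184 / 11962 = 3.28

3.28


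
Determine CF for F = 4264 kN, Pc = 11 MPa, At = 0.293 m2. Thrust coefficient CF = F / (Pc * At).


CF = 4264000 / (11e6 * 0.293) = 1.32

1.32


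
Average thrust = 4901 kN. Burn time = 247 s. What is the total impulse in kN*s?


It = 4901 * 247 = 1210547 kN*s

1210547 kN*s


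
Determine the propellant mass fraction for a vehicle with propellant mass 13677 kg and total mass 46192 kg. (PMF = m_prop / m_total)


PMF = 13677 / 46192 = 0.296

0.296


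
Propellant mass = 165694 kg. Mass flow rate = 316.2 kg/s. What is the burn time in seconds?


tb = 165694 / 316.2 = 524.0 s

524.0 s


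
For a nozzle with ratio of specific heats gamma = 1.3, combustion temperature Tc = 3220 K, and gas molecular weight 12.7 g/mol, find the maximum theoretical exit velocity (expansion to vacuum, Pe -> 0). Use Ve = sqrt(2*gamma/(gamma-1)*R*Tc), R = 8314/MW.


R = 8314 / 12.7 = 654.65 J/(kg.K)
Ve = sqrt(2 * 1.3 / (1.3 - 1) * 654.65 * 3220) = 4274 m/s

4274 m/s


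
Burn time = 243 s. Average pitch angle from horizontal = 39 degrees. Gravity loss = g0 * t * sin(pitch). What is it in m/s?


GL = 9.81 * 243 * sin(39 deg) = 1500 m/s

1500 m/s


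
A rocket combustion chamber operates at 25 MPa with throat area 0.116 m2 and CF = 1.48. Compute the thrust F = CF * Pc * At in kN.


F = 1.48 * 25e6 * 0.116 = 4.2920e+06 N = 4292.0 kN

4292.0 kN


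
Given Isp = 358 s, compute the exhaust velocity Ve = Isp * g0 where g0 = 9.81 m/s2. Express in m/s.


Ve = Isp * g0 = 358 * 9.81 = 3512.0 m/s

3512.0 m/s


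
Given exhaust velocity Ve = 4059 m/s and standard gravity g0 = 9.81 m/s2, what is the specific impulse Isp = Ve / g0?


Isp = Ve / g0 = 4059 / 9.81 = 413.8 s

413.8 s


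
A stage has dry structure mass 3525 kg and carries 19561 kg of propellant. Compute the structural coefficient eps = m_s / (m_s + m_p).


eps = 3525 / (3525 + 19561) = 0.1527

0.1527


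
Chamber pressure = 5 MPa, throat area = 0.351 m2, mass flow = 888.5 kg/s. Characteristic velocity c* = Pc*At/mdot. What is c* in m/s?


c* = 5e6 * 0.351 / 888.5 = 1975 m/s

1975 m/s


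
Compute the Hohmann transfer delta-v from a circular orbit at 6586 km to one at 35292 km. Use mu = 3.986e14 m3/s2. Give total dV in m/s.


V1 = sqrt(mu/r1) = 7779.61 m/s
dV1 = V1*(sqrt(2*r2/(r1+r2)) - 1) = 2320.31 m/s
V2 = sqrt(mu/r2) = 3360.71 m/s
dV2 = V2*(1 - sqrt(2*r1/(r1+r2))) = 1475.91 m/s
Total dV = 3796 m/s

3796 m/s


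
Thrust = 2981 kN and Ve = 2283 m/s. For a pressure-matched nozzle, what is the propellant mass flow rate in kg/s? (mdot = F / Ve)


mdot = F / Ve = 2981000 / 2283 = 1305.7 kg/s

1305.7 kg/s


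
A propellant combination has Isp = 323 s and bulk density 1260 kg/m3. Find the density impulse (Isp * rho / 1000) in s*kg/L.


rho*Isp = 323 * 1260 / 1000 = 407 s*kg/L

407 s*kg/L


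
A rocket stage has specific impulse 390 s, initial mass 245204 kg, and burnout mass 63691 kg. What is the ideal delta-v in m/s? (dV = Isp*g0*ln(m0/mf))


Ve = 390 * 9.81 = 3825.9 m/s
dV = 3825.9 * ln(245204/63691) = 5157 m/s

5157 m/s


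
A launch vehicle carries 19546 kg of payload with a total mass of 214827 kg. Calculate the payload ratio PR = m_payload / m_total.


PR = 19546 / 214827 = 0.091

0.091


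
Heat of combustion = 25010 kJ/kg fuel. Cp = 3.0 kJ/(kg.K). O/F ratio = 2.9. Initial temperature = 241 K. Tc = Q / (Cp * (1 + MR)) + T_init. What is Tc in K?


Tc = 25010 / (3.0 * (1 + 2.9)) + 241 = 2379 K

2379 K


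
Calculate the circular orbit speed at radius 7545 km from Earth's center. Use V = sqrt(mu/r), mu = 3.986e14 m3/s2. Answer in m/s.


V = sqrt(3.986e14 / 7545000) = 7268 m/s

7268 m/s


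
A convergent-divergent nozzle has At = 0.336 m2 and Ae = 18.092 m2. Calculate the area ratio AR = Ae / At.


AR = 18.092 / 0.336 = 53.8

53.8


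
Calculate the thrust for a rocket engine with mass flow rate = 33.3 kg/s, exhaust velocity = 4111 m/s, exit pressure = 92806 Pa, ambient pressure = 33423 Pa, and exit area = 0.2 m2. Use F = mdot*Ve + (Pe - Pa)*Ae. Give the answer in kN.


F = 33.3 * 4111 + (92806 - 33423) * 0.2 = 148773.0 N = 148.8 kN

148.8 kN


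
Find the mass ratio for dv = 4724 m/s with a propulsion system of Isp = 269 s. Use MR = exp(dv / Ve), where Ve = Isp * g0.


Ve = 269 * 9.81 = 2638.89 m/s
MR = exp(4724 / 2638.89) = 5.99

5.99


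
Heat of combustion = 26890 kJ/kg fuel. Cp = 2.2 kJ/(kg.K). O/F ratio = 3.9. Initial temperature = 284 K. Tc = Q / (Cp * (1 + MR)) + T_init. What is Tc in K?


Tc = 26890 / (2.2 * (1 + 3.9)) + 284 = 2778 K

2778 K


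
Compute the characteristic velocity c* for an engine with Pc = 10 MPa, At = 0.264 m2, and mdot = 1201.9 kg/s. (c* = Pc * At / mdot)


c* = 10e6 * 0.264 / 1201.9 = 2197 m/s

2197 m/s


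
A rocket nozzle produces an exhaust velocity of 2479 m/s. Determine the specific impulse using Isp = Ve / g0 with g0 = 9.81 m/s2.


Isp = Ve / g0 = 2479 / 9.81 = 252.7 s

252.7 s


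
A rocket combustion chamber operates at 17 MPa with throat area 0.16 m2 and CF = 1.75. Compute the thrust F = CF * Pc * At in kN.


F = 1.75 * 17e6 * 0.16 = 4.7600e+06 N = 4760.0 kN

4760.0 kN


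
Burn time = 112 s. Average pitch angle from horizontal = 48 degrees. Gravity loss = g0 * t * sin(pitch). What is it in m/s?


GL = 9.81 * 112 * sin(48 deg) = 817 m/s

817 m/s


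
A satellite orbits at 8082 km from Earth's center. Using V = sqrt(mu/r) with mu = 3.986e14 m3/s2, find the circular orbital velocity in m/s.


V = sqrt(3.986e14 / 8082000) = 7023 m/s

7023 m/s


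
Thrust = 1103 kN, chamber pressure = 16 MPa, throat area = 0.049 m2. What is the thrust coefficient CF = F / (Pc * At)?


CF = 1103000 / (16e6 * 0.049) = 1.41

1.41


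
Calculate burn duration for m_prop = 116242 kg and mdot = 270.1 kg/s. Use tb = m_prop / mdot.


tb = 116242 / 270.1 = 430.4 s

430.4 s


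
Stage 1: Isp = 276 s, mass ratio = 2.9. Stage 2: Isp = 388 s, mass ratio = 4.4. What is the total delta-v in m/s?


dV1 = 276 * 9.81 * ln(2.9) = 2882.8 m/s
dV2 = 388 * 9.81 * ln(4.4) = 5639.4 m/s
Total dV = 2882.8 + 5639.4 = 8522.2 m/s ~ 8522 m/s

8522 m/s


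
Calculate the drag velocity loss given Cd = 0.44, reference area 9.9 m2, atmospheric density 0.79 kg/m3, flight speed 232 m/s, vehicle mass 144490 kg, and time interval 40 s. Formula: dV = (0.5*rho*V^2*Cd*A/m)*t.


D = 0.5 * 0.79 * 232^2 * 0.44 * 9.9 = 92610.65 N
a = 92610.65 / 144490 = 0.6409 m/s2
dV = 0.6409 * 40 = 25.6 m/s

25.6 m/s


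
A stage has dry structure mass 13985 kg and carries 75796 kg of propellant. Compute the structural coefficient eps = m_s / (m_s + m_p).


eps = 13985 / (13985 + 75796) = 0.1558

0.1558


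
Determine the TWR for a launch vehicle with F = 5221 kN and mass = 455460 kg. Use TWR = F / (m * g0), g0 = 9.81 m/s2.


TWR = 5221000 / (455460 * 9.81) = 1.17

1.17


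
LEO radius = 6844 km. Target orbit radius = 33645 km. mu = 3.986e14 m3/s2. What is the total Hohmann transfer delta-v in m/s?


V1 = sqrt(mu/r1) = 7631.57 m/s
dV1 = V1*(sqrt(2*r2/(r1+r2)) - 1) = 2206.74 m/s
V2 = sqrt(mu/r2) = 3441.98 m/s
dV2 = V2*(1 - sqrt(2*r1/(r1+r2))) = 1440.69 m/s
Total dV = 3647 m/s

3647 m/s


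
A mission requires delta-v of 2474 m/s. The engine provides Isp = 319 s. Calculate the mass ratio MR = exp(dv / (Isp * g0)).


Ve = 319 * 9.81 = 3129.39 m/s
MR = exp(2474 / 3129.39) = 2.205

2.205


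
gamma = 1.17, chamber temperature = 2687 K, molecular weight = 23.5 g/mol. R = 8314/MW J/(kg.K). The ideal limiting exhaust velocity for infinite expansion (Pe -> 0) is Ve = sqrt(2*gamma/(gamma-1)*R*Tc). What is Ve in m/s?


R = 8314 / 23.5 = 353.79 J/(kg.K)
Ve = sqrt(2 * 1.17 / (1.17 - 1) * 353.79 * 2687) = 3617 m/s

3617 m/s


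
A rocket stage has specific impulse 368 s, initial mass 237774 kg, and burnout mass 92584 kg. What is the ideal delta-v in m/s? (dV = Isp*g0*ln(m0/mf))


Ve = 368 * 9.81 = 3610.08 m/s
dV = 3610.08 * ln(237774/92584) = 3405 m/s

3405 m/s


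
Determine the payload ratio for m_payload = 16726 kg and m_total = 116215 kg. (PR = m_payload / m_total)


PR = 16726 / 116215 = 0.1439

0.1439


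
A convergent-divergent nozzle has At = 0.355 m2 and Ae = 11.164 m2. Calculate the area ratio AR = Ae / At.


AR = 11.164 / 0.355 = 31.4

31.4


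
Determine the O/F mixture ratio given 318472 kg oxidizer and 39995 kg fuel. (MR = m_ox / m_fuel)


MR = 318472 / 39995 = 7.96

7.96


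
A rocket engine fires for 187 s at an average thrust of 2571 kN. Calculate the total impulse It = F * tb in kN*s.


It = 2571 * 187 = 480777 kN*s

480777 kN*s


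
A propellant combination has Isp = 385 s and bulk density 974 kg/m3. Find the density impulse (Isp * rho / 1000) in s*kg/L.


rho*Isp = 385 * 974 / 1000 = 375 s*kg/L

375 s*kg/L


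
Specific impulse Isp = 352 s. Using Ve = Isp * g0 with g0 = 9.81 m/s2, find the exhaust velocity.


Ve = Isp * g0 = 352 * 9.81 = 3453.1 m/s

3453.1 m/s


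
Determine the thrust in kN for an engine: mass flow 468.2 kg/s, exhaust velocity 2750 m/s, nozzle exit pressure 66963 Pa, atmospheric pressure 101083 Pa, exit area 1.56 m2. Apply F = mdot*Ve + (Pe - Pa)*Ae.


F = 468.2 * 2750 + (66963 - 101083) * 1.56 = 1.2343e+06 N = 1234.3 kN

1234.3 kN


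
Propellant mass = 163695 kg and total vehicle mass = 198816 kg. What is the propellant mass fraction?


PMF = 163695 / 198816 = 0.823

0.823


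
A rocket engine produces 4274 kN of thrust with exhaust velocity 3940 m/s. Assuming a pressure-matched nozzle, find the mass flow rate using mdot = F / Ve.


mdot = F / Ve = 4274000 / 3940 = 1084.8 kg/s

1084.8 kg/s


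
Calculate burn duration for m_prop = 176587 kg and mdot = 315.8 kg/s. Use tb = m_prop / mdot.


tb = 176587 / 315.8 = 559.2 s

559.2 s


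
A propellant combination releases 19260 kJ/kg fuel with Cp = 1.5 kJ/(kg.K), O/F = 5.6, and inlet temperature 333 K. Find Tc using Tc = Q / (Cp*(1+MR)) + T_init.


Tc = 19260 / (1.5 * (1 + 5.6)) + 333 = 2278 K

2278 K


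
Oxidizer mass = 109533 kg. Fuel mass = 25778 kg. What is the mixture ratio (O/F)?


MR = 109533 / 25778 = 4.25

4.25


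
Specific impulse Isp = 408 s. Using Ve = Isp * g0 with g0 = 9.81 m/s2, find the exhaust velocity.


Ve = Isp * g0 = 408 * 9.81 = 4002.5 m/s

4002.5 m/s


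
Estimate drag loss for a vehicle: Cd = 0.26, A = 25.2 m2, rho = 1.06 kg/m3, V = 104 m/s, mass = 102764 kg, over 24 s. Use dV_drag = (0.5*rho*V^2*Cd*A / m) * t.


D = 0.5 * 1.06 * 104^2 * 0.26 * 25.2 = 37559.21 N
a = 37559.21 / 102764 = 0.3655 m/s2
dV = 0.3655 * 24 = 8.8 m/s

8.8 m/s


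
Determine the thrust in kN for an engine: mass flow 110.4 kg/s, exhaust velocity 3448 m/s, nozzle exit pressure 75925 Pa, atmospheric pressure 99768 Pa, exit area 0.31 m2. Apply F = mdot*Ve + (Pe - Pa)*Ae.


F = 110.4 * 3448 + (75925 - 99768) * 0.31 = 373268.0 N = 373.3 kN

373.3 kN


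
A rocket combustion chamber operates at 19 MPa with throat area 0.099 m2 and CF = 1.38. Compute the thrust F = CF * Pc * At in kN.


F = 1.38 * 19e6 * 0.099 = 2.5958e+06 N = 2595.8 kN

2595.8 kN


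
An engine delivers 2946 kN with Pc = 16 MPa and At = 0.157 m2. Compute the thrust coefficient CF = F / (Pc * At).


CF = 2946000 / (16e6 * 0.157) = 1.17

1.17


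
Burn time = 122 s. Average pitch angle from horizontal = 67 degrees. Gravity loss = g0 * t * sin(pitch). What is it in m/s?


GL = 9.81 * 122 * sin(67 deg) = 1102 m/s

1102 m/s


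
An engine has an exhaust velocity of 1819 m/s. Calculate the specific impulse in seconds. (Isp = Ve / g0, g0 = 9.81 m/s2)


Isp = Ve / g0 = 1819 / 9.81 = 185.4 s

185.4 s


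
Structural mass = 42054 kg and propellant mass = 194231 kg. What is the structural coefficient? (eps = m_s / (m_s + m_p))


eps = 42054 / (42054 + 194231) = 0.178

0.178


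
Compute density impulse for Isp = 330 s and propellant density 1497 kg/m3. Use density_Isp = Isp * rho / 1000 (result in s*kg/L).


rho*Isp = 330 * 1497 / 1000 = 494 s*kg/L

494 s*kg/L


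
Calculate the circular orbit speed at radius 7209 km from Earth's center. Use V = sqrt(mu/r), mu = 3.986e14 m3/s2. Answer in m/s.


V = sqrt(3.986e14 / 7209000) = 7436 m/s

7436 m/s


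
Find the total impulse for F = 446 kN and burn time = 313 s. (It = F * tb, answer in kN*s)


It = 446 * 313 = 139598 kN*s

139598 kN*s


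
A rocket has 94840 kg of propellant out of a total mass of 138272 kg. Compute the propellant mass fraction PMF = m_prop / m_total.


PMF = 94840 / 138272 = 0.686

0.686


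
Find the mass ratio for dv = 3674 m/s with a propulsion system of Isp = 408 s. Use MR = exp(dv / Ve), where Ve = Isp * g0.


Ve = 408 * 9.81 = 4002.48 m/s
MR = exp(3674 / 4002.48) = 2.504

2.504


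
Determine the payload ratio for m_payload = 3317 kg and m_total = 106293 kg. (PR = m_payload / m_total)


PR = 3317 / 106293 = 0.0312

0.0312


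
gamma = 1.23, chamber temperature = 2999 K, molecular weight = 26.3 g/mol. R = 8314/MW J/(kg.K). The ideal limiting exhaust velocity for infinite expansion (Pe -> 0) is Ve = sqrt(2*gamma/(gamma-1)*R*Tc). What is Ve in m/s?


R = 8314 / 26.3 = 316.12 J/(kg.K)
Ve = sqrt(2 * 1.23 / (1.23 - 1) * 316.12 * 2999) = 3184 m/s

3184 m/s


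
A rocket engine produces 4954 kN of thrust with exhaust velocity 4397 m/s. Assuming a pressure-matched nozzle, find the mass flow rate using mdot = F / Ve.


mdot = F / Ve = 4954000 / 4397 = 1126.7 kg/s

1126.7 kg/s


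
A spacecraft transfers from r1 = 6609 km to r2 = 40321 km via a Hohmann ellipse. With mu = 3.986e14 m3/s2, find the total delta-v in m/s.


V1 = sqrt(mu/r1) = 7766.06 m/s
dV1 = V1*(sqrt(2*r2/(r1+r2)) - 1) = 2414.14 m/s
V2 = sqrt(mu/r2) = 3144.15 m/s
dV2 = V2*(1 - sqrt(2*r1/(r1+r2))) = 1475.52 m/s
Total dV = 3890 m/s

3890 m/s


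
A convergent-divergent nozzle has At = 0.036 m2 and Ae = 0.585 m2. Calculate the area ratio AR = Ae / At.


AR = 0.585 / 0.036 = 16.2

16.2


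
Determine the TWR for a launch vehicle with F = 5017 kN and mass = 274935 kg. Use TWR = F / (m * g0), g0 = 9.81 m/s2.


TWR = 5017000 / (274935 * 9.81) = 1.86

1.86


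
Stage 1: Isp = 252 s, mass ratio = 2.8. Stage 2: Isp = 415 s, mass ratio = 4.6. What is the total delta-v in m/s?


dV1 = 252 * 9.81 * ln(2.8) = 2545.3 m/s
dV2 = 415 * 9.81 * ln(4.6) = 6212.8 m/s
Total dV = 2545.3 + 6212.8 = 8758.1 m/s ~ 8758 m/s

8758 m/s


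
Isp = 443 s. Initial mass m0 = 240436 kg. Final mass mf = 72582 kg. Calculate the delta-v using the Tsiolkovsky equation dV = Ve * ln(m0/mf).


Ve = 443 * 9.81 = 4345.83 m/s
dV = 4345.83 * ln(240436/72582) = 5205 m/s

5205 m/s


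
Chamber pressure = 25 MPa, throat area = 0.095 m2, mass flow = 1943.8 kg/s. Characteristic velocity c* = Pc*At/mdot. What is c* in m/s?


c* = 25e6 * 0.095 / 1943.8 = 1222 m/s

1222 m/s


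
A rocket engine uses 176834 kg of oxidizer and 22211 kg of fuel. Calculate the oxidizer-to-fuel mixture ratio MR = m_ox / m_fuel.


MR = 176834 / 22211 = 7.96

7.96


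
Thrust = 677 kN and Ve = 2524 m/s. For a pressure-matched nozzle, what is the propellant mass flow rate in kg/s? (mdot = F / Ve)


mdot = F / Ve = 677000 / 2524 = 268.2 kg/s

268.2 kg/s


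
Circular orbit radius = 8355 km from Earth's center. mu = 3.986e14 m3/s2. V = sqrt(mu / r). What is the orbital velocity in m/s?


V = sqrt(3.986e14 / 8355000) = 6907 m/s

6907 m/s


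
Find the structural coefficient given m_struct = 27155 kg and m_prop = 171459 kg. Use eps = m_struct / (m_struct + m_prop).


eps = 27155 / (27155 + 171459) = 0.1367

0.1367


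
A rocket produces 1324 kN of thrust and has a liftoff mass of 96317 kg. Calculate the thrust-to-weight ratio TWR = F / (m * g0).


TWR = 1324000 / (96317 * 9.81) = 1.4

1.4


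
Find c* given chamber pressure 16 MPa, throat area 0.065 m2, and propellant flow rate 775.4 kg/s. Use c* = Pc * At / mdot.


c* = 16e6 * 0.065 / 775.4 = 1341 m/s

1341 m/s


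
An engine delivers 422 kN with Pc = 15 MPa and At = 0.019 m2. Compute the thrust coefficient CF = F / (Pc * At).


CF = 422000 / (15e6 * 0.019) = 1.48

1.48


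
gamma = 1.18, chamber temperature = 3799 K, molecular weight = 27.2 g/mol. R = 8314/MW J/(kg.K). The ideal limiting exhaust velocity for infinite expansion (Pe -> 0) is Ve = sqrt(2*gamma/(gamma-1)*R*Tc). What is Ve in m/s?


R = 8314 / 27.2 = 305.66 J/(kg.K)
Ve = sqrt(2 * 1.18 / (1.18 - 1) * 305.66 * 3799) = 3902 m/s

3902 m/s


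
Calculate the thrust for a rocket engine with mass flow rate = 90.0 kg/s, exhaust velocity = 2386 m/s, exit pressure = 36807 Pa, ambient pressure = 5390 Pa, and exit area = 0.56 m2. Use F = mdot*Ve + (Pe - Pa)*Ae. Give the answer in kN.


F = 90.0 * 2386 + (36807 - 5390) * 0.56 = 232334.0 N = 232.3 kN

232.3 kN


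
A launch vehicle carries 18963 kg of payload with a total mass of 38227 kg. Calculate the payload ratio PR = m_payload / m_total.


PR = 18963 / 38227 = 0.4961

0.4961


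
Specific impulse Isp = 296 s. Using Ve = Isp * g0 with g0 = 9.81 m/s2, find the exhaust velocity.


Ve = Isp * g0 = 296 * 9.81 = 2903.8 m/s

2903.8 m/s


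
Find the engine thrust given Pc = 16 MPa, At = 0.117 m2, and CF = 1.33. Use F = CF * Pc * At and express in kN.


F = 1.33 * 16e6 * 0.117 = 2.4898e+06 N = 2489.8 kN

2489.8 kN


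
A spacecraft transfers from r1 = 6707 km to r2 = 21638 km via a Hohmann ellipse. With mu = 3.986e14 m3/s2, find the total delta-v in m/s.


V1 = sqrt(mu/r1) = 7709.11 m/s
dV1 = V1*(sqrt(2*r2/(r1+r2)) - 1) = 1816.43 m/s
V2 = sqrt(mu/r2) = 4292.0 m/s
dV2 = V2*(1 - sqrt(2*r1/(r1+r2))) = 1339.43 m/s
Total dV = 3156 m/s

3156 m/s


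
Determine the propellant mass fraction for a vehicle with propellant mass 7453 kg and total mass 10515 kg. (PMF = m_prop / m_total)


PMF = 7453 / 10515 = 0.709

0.709
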